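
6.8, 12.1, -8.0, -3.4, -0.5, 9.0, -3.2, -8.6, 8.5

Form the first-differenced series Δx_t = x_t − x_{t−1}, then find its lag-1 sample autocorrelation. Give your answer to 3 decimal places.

First differences Δx: 5.3, -20.1, 4.6, 2.9, 9.5, -12.2, -5.4, 17.1
Mean of differences = 0.2125
Numerator Σ(Δx_t−Δx̄)(Δx_{t+1}−Δx̄) = -296.1064
Denominator Σ(Δx_t−Δx̄)² = 1021.9688
r_1(Δx) = -296.1064 / 1021.9688 = -0.290

-0.290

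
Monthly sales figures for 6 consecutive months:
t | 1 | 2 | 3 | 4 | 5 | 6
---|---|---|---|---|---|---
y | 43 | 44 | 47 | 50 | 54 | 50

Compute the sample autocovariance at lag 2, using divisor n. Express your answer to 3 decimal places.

-0.833

Mean ȳ = (43 + 44 + 47 + 50 + 54 + 50)/6 = 48.0000
Σ_{t=1}^{4}(y_t−ȳ)(y_{t+2}−ȳ) = -5.0000
γ_2 = -5.0000 / 6 = -0.833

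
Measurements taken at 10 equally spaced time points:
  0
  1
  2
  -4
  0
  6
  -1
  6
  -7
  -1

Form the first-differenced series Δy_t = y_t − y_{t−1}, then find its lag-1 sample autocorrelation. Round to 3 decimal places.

First differences Δy: 1, 1, -6, 4, 6, -7, 7, -13, 6
Mean of differences = -0.1111
Numerator Σ(Δy_t−Δȳ)(Δy_{t+1}−Δȳ) = -265.9012
Denominator Σ(Δy_t−Δȳ)² = 392.8889
r_1(Δy) = -265.9012 / 392.8889 = -0.677

-0.677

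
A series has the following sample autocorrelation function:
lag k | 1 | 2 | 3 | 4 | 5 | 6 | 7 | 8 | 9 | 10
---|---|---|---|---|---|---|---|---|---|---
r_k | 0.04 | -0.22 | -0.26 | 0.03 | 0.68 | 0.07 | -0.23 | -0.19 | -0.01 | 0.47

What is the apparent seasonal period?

5

The largest autocorrelation is r_5 = 0.68, with a weaker echo at lag 10 (0.47); the remaining lags stay at or below 0.07.
The dominant spike at lag 5 indicates a seasonal period of 5.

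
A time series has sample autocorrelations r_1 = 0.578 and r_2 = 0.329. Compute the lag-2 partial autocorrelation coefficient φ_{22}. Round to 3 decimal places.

φ_{22} = (r_2 − r_1²) / (1 − r_1²)
r_1² = (0.578)² = 0.334084
Numerator = 0.329 − 0.3341 = -0.0051; denominator = 1 − 0.3341 = 0.6659
φ_{22} = -0.0051 / 0.6659 = -0.008

-0.008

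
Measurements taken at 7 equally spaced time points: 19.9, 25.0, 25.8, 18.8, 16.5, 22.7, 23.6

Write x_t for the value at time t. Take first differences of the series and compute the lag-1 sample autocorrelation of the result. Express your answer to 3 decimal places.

First differences Δx: 5.1, 0.8, -7.0, -2.3, 6.2, 0.9
Mean of differences = 0.6167
Numerator Σ(Δx_t−Δx̄)(Δx_{t+1}−Δx̄) = 6.9381
Denominator Σ(Δx_t−Δx̄)² = 117.9083
r_1(Δx) = 6.9381 / 117.9083 = 0.059

0.059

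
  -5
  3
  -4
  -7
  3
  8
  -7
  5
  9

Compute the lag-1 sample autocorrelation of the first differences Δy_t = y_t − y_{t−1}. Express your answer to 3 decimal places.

-0.376

First differences Δy: 8, -7, -3, 10, 5, -15, 12, 4
Mean of differences = 1.7500
Numerator Σ(Δy_t−Δȳ)(Δy_{t+1}−Δȳ) = -228.5625
Denominator Σ(Δy_t−Δȳ)² = 607.5000
r_1(Δy) = -228.5625 / 607.5000 = -0.376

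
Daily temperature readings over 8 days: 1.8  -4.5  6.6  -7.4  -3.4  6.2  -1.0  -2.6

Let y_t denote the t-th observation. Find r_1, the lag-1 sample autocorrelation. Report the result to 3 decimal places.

-0.498

Mean ȳ = (1.8 − 4.5 + 6.6 − 7.4 − 3.4 + 6.2 − 1.0 − 2.6)/8 = -0.5375
Deviations from mean: 2.3375, -3.9625, 7.1375, -6.8625, -2.8625, 6.7375, -0.4625, -2.0625
Σ(y_t−ȳ)(y_{t+1}−ȳ) = (-9.2623) + (-28.2823) + (-48.9811) + (19.6439) + (-19.2861) + (-3.1161) + (0.9539) = -88.3302
Denominator Σ(y_t−ȳ)² = 177.2588
r_1 = -88.3302 / 177.2588 = -0.498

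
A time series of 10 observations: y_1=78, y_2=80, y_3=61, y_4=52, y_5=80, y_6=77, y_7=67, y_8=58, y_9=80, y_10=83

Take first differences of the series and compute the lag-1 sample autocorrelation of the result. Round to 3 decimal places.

First differences Δy: 2, -19, -9, 28, -3, -10, -9, 22, 3
Mean of differences = 0.5556
Numerator Σ(Δy_t−Δȳ)(Δy_{t+1}−Δȳ) = -215.3086
Denominator Σ(Δy_t−Δȳ)² = 1910.2222
r_1(Δy) = -215.3086 / 1910.2222 = -0.113

-0.113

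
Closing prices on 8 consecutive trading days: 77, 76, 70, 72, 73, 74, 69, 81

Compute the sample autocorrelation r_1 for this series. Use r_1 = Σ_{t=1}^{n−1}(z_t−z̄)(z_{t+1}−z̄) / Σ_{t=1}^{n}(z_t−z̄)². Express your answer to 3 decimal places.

-0.250

Mean z̄ = (77 + 76 + 70 + 72 + 73 + 74 + 69 + 81)/8 = 74.0000
Numerator Σ_{t=1}^{7}(z_t−z̄)(z_{t+1}−z̄) = -27.0000
Denominator Σ(z_t−z̄)² = 108.0000
r_1 = -27.0000 / 108.0000 = -0.250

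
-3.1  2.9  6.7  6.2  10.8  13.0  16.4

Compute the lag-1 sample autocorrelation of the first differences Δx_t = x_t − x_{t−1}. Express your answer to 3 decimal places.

First differences Δx: 6.0, 3.8, -0.5, 4.6, 2.2, 3.4
Mean of differences = 3.2500
Numerator Σ(Δx_t−Δx̄)(Δx_{t+1}−Δx̄) = -7.1875
Denominator Σ(Δx_t−Δx̄)² = 24.8750
r_1(Δx) = -7.1875 / 24.8750 = -0.289

-0.289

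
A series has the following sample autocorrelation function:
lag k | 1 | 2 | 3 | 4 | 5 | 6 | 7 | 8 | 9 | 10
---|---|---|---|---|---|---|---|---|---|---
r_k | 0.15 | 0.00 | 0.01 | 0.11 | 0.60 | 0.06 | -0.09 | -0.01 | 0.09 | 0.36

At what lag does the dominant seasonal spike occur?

5

The largest autocorrelation is r_5 = 0.60, with a weaker echo at lag 10 (0.36); the remaining lags stay at or below 0.15.
The dominant spike at lag 5 indicates a seasonal period of 5.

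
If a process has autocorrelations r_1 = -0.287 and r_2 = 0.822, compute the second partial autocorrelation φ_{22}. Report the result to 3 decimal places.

φ_{22} = (r_2 − r_1²) / (1 − r_1²)
r_1² = (-0.287)² = 0.082369
Numerator = 0.822 − 0.0824 = 0.7396; denominator = 1 − 0.0824 = 0.9176
φ_{22} = 0.7396 / 0.9176 = 0.806

0.806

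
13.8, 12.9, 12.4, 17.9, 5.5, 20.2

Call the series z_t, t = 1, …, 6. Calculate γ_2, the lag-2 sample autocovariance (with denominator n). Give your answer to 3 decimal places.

5.702

Mean z̄ = (13.8 + 12.9 + 12.4 + 17.9 + 5.5 + 20.2)/6 = 13.7833
Deviations: 0.0167, -0.8833, -1.3833, 4.1167, -8.2833, 6.4167
Σ_{t=1}^{4}(z_t−z̄)(z_{t+2}−z̄) = 34.2144
γ_2 = 34.2144 / 6 = 5.702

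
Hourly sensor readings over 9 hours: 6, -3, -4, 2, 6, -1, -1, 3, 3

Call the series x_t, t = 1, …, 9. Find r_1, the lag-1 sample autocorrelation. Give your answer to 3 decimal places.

-0.046

Mean x̄ = (6 − 3 − 4 + 2 + 6 − 1 − 1 + 3 + 3)/9 = 1.2222
Numerator Σ_{t=1}^{8}(x_t−x̄)(x_{t+1}−x̄) = -4.9383
Denominator Σ(x_t−x̄)² = 107.5556
r_1 = -4.9383 / 107.5556 = -0.046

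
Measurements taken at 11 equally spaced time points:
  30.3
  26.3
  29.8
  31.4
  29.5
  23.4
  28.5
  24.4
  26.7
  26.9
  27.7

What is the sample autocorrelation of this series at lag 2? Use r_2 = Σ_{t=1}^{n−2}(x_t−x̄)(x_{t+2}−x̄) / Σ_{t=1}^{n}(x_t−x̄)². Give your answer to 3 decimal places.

0.091

Mean x̄ = (30.3 + 26.3 + 29.8 + 31.4 + 29.5 + 23.4 + 28.5 + 24.4 + 26.7 + 26.9 + 27.7)/11 = 27.7182
Numerator Σ_{t=1}^{9}(x_t−x̄)(x_{t+2}−x̄) = 5.6230
Denominator Σ(x_t−x̄)² = 61.7164
r_2 = 5.6230 / 61.7164 = 0.091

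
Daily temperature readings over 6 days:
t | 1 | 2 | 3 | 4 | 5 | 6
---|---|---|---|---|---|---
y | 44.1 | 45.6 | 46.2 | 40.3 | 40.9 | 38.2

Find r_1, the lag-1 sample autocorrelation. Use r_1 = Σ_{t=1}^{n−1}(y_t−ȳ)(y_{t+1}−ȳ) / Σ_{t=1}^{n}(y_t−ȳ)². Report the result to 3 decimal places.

Mean ȳ = (44.1 + 45.6 + 46.2 + 40.3 + 40.9 + 38.2)/6 = 42.5500
Deviations from mean: 1.5500, 3.0500, 3.6500, -2.2500, -1.6500, -4.3500
Σ(y_t−ȳ)(y_{t+1}−ȳ) = (4.7275) + (11.1325) + (-8.2125) + (3.7125) + (7.1775) = 18.5375
Denominator Σ(y_t−ȳ)² = 51.7350
r_1 = 18.5375 / 51.7350 = 0.358

0.358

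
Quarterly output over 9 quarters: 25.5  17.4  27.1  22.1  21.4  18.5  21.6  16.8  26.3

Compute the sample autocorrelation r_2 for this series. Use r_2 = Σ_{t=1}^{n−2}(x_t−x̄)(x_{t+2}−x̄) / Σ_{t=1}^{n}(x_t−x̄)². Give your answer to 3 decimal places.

0.262

Mean x̄ = (25.5 + 17.4 + 27.1 + 22.1 + 21.4 + 18.5 + 21.6 + 16.8 + 26.3)/9 = 21.8556
Σ(x_t−x̄)(x_{t+2}−x̄) = (19.1131) + (-1.0891) + (-2.3891) + (-0.8202) + (0.1164) + (16.9642) + (-1.1358) = 30.7594
Denominator Σ(x_t−x̄)² = 117.5422
r_2 = 30.7594 / 117.5422 = 0.262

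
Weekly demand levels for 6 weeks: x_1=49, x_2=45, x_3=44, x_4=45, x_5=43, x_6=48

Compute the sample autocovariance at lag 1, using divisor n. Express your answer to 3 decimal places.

Mean x̄ = (49 + 45 + 44 + 45 + 43 + 48)/6 = 45.6667
Deviations: 3.3333, -0.6667, -1.6667, -0.6667, -2.6667, 2.3333
Σ_{t=1}^{5}(x_t−x̄)(x_{t+1}−x̄) = -4.4444
γ_1 = -4.4444 / 6 = -0.741

-0.741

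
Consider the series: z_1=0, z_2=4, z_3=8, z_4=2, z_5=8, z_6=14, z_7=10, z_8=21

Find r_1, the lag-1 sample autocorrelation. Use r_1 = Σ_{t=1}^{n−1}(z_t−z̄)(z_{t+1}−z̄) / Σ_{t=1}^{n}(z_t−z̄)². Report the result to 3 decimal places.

0.218

Mean z̄ = (0 + 4 + 8 + 2 + 8 + 14 + 10 + 21)/8 = 8.3750
Σ(z_t−z̄)(z_{t+1}−z̄) = (36.6406) + (1.6406) + (2.3906) + (2.3906) + (-2.1094) + (9.1406) + (20.5156) = 70.6094
Denominator Σ(z_t−z̄)² = 323.8750
r_1 = 70.6094 / 323.8750 = 0.218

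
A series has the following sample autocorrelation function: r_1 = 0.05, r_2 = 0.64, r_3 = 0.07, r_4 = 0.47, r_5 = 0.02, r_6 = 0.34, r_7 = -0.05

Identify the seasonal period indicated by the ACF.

2

The largest autocorrelation is r_2 = 0.64, with weaker echoes at lags 4 (0.47) and 6 (0.34); the remaining lags stay at or below 0.07.
The dominant spike at lag 2 indicates a seasonal period of 2.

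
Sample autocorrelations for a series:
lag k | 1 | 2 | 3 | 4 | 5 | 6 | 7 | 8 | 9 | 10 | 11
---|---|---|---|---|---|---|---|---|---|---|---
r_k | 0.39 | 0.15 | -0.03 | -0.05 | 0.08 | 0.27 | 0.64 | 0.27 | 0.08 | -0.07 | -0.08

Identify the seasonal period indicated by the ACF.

The largest autocorrelation is r_7 = 0.64; the remaining lags stay at or below 0.39. The elevated value at lag 1 (0.39), dropping to 0.15 at lag 2, reflects decaying short-term dependence rather than seasonality.
The dominant spike at lag 7 indicates a seasonal period of 7.

7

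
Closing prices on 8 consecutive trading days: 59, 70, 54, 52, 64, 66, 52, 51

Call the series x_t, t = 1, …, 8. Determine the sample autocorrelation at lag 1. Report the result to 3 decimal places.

-0.030

Mean x̄ = (59 + 70 + 54 + 52 + 64 + 66 + 52 + 51)/8 = 58.5000
Deviations from mean: 0.5000, 11.5000, -4.5000, -6.5000, 5.5000, 7.5000, -6.5000, -7.5000
Numerator Σ_{t=1}^{7}(x_t−x̄)(x_{t+1}−x̄) = -11.2500
Denominator Σ(x_t−x̄)² = 380.0000
r_1 = -11.2500 / 380.0000 = -0.030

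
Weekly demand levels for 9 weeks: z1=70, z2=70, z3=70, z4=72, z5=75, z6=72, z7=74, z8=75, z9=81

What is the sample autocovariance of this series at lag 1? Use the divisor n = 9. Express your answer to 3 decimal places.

3.846

Mean z̄ = (70 + 70 + 70 + 72 + 75 + 72 + 74 + 75 + 81)/9 = 73.2222
Σ_{t=1}^{8}(z_t−z̄)(z_{t+1}−z̄) = 34.6173
γ_1 = 34.6173 / 9 = 3.846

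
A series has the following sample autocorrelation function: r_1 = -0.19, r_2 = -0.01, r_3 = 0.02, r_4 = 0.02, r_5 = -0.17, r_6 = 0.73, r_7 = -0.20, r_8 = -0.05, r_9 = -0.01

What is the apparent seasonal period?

6

The largest autocorrelation is r_6 = 0.73; the remaining lags stay at or below 0.02.
The dominant spike at lag 6 indicates a seasonal period of 6.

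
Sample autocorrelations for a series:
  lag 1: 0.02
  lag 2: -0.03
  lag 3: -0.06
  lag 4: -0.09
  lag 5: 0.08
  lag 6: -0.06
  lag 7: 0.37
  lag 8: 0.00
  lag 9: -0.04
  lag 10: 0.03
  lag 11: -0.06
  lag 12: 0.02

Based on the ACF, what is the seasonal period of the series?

7

The largest autocorrelation is r_7 = 0.37; the remaining lags stay at or below 0.08.
The dominant spike at lag 7 indicates a seasonal period of 7.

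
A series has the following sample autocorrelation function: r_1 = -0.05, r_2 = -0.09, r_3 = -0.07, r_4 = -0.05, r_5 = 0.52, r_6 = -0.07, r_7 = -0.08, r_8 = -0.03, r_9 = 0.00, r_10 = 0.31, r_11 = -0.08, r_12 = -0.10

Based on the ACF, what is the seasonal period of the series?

5

The largest autocorrelation is r_5 = 0.52, with a weaker echo at lag 10 (0.31); the remaining lags stay at or below 0.00.
The dominant spike at lag 5 indicates a seasonal period of 5.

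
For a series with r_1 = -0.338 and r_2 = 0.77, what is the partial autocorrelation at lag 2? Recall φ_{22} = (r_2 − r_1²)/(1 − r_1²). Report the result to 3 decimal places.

φ_{22} = (r_2 − r_1²) / (1 − r_1²)
r_1² = (-0.338)² = 0.114244
Numerator = 0.77 − 0.1142 = 0.6558; denominator = 1 − 0.1142 = 0.8858
φ_{22} = 0.6558 / 0.8858 = 0.740

0.740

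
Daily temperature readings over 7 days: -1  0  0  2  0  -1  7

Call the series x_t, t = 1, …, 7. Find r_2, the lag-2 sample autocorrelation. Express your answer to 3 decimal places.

-0.125

Mean x̄ = (-1 + 0 + 0 + 2 + 0 − 1 + 7)/7 = 1.0000
Deviations from mean: -2.0000, -1.0000, -1.0000, 1.0000, -1.0000, -2.0000, 6.0000
Numerator Σ_{t=1}^{5}(x_t−x̄)(x_{t+2}−x̄) = -6.0000
Denominator Σ(x_t−x̄)² = 48.0000
r_2 = -6.0000 / 48.0000 = -0.125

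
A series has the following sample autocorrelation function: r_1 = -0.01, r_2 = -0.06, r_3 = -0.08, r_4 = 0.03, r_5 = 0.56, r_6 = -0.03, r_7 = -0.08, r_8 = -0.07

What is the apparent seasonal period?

The largest autocorrelation is r_5 = 0.56; the remaining lags stay at or below 0.03.
The dominant spike at lag 5 indicates a seasonal period of 5.

5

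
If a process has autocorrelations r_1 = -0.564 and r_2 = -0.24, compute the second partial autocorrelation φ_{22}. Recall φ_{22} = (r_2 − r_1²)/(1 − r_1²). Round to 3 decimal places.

-0.818

φ_{22} = (r_2 − r_1²) / (1 − r_1²)
r_1² = (-0.564)² = 0.318096
Numerator = -0.24 − 0.3181 = -0.5581; denominator = 1 − 0.3181 = 0.6819
φ_{22} = -0.5581 / 0.6819 = -0.818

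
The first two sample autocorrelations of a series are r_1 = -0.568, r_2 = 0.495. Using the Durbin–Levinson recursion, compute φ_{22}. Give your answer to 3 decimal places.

φ_{22} = (r_2 − r_1²) / (1 − r_1²)
r_1² = (-0.568)² = 0.322624
Numerator = 0.495 − 0.3226 = 0.1724; denominator = 1 − 0.3226 = 0.6774
φ_{22} = 0.1724 / 0.6774 = 0.254

0.254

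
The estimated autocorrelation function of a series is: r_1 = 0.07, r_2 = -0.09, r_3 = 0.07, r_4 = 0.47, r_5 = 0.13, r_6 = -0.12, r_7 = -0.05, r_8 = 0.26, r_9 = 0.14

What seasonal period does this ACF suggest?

4

The largest autocorrelation is r_4 = 0.47, with a weaker echo at lag 8 (0.26); the remaining lags stay at or below 0.14.
The dominant spike at lag 4 indicates a seasonal period of 4.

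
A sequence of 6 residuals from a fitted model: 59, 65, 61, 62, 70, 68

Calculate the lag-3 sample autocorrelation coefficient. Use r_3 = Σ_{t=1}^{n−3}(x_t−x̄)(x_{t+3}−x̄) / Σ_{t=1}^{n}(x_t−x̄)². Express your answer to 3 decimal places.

Mean x̄ = (59 + 65 + 61 + 62 + 70 + 68)/6 = 64.1667
Deviations from mean: -5.1667, 0.8333, -3.1667, -2.1667, 5.8333, 3.8333
Σ(x_t−x̄)(x_{t+3}−x̄) = (11.1944) + (4.8611) + (-12.1389) = 3.9167
Denominator Σ(x_t−x̄)² = 90.8333
r_3 = 3.9167 / 90.8333 = 0.043

0.043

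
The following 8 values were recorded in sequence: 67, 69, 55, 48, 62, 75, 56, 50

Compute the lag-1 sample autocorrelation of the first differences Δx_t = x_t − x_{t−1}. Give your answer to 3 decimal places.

First differences Δx: 2, -14, -7, 14, 13, -19, -6
Mean of differences = -2.4286
Numerator Σ(Δx_t−Δx̄)(Δx_{t+1}−Δx̄) = -16.4694
Denominator Σ(Δx_t−Δx̄)² = 969.7143
r_1(Δx) = -16.4694 / 969.7143 = -0.017

-0.017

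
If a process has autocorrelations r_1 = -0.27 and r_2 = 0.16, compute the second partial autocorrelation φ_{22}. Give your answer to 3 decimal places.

φ_{22} = (r_2 − r_1²) / (1 − r_1²)
r_1² = (-0.27)² = 0.0729
Numerator = 0.16 − 0.0729 = 0.0871; denominator = 1 − 0.0729 = 0.9271
φ_{22} = 0.0871 / 0.9271 = 0.094

0.094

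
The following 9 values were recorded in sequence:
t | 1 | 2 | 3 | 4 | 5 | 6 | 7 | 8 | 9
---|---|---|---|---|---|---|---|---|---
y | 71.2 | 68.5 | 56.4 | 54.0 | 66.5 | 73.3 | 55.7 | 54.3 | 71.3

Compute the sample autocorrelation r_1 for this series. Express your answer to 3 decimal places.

Mean ȳ = (71.2 + 68.5 + 56.4 + 54.0 + 66.5 + 73.3 + 55.7 + 54.3 + 71.3)/9 = 63.4667
Numerator Σ_{t=1}^{8}(y_t−ȳ)(y_{t+1}−ȳ) = -5.6178
Denominator Σ(y_t−ȳ)² = 536.3000
r_1 = -5.6178 / 536.3000 = -0.010

-0.010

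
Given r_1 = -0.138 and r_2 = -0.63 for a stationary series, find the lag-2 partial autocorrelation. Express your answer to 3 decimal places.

-0.662

φ_{22} = (r_2 − r_1²) / (1 − r_1²)
r_1² = (-0.138)² = 0.019044
Numerator = -0.63 − 0.0190 = -0.6490; denominator = 1 − 0.0190 = 0.9810
φ_{22} = -0.6490 / 0.9810 = -0.662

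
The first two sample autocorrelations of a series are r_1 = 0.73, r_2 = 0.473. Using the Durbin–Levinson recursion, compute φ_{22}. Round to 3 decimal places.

-0.128

φ_{22} = (r_2 − r_1²) / (1 − r_1²)
r_1² = (0.73)² = 0.5329
Numerator = 0.473 − 0.5329 = -0.0599; denominator = 1 − 0.5329 = 0.4671
φ_{22} = -0.0599 / 0.4671 = -0.128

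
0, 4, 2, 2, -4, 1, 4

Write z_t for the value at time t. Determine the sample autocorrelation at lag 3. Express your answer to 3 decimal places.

-0.298

Mean z̄ = (0 + 4 + 2 + 2 − 4 + 1 + 4)/7 = 1.2857
Numerator Σ_{t=1}^{4}(z_t−z̄)(z_{t+3}−z̄) = -13.5306
Denominator Σ(z_t−z̄)² = 45.4286
r_3 = -13.5306 / 45.4286 = -0.298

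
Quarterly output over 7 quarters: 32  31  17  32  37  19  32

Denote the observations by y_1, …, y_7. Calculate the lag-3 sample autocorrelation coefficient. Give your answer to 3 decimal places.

Mean ȳ = (32 + 31 + 17 + 32 + 37 + 19 + 32)/7 = 28.5714
Deviations from mean: 3.4286, 2.4286, -11.5714, 3.4286, 8.4286, -9.5714, 3.4286
Σ(y_t−ȳ)(y_{t+3}−ȳ) = (11.7551) + (20.4694) + (110.7551) + (11.7551) = 154.7347
Denominator Σ(y_t−ȳ)² = 337.7143
r_3 = 154.7347 / 337.7143 = 0.458

0.458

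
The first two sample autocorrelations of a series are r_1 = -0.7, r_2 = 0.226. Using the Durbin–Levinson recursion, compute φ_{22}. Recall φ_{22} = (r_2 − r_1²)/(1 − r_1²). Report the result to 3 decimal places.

φ_{22} = (r_2 − r_1²) / (1 − r_1²)
r_1² = (-0.7)² = 0.49
Numerator = 0.226 − 0.4900 = -0.2640; denominator = 1 − 0.4900 = 0.5100
φ_{22} = -0.2640 / 0.5100 = -0.518

-0.518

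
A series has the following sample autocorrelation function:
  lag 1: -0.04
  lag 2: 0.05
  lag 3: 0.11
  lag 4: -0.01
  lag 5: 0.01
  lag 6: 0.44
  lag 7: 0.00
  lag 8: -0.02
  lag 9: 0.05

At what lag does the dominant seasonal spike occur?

The largest autocorrelation is r_6 = 0.44; the remaining lags stay at or below 0.11.
The dominant spike at lag 6 indicates a seasonal period of 6.

6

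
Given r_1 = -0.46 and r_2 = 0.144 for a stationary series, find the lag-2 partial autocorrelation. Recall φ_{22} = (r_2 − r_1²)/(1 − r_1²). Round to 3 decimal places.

φ_{22} = (r_2 − r_1²) / (1 − r_1²)
r_1² = (-0.46)² = 0.2116
Numerator = 0.144 − 0.2116 = -0.0676; denominator = 1 − 0.2116 = 0.7884
φ_{22} = -0.0676 / 0.7884 = -0.086

-0.086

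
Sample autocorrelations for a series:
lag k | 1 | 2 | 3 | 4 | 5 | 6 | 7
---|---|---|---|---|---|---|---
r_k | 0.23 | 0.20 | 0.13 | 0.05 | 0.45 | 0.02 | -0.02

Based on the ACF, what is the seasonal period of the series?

5

The largest autocorrelation is r_5 = 0.45; the remaining lags stay at or below 0.23. The elevated value at lag 1 (0.23), dropping to 0.20 at lag 2, reflects decaying short-term dependence rather than seasonality.
The dominant spike at lag 5 indicates a seasonal period of 5.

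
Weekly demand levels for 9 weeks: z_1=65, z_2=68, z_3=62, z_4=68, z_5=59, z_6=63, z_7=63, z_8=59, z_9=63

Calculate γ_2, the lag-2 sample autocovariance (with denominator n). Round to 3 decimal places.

2.975

Mean z̄ = (65 + 68 + 62 + 68 + 59 + 63 + 63 + 59 + 63)/9 = 63.3333
Σ_{t=1}^{7}(z_t−z̄)(z_{t+2}−z̄) = 26.7778
γ_2 = 26.7778 / 9 = 2.975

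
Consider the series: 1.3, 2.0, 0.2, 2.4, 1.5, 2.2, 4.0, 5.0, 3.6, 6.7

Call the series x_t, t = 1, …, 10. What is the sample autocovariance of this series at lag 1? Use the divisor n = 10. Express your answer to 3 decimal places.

1.255

Mean x̄ = (1.3 + 2.0 + 0.2 + 2.4 + 1.5 + 2.2 + 4.0 + 5.0 + 3.6 + 6.7)/10 = 2.8900
Σ_{t=1}^{9}(x_t−x̄)(x_{t+1}−x̄) = 12.5469
γ_1 = 12.5469 / 10 = 1.255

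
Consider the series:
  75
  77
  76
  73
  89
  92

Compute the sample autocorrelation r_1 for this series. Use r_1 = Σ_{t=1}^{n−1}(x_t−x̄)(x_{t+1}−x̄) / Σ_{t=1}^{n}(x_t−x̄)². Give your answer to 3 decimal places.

0.314

Mean x̄ = (75 + 77 + 76 + 73 + 89 + 92)/6 = 80.3333
Numerator Σ_{t=1}^{5}(x_t−x̄)(x_{t+1}−x̄) = 101.5556
Denominator Σ(x_t−x̄)² = 323.3333
r_1 = 101.5556 / 323.3333 = 0.314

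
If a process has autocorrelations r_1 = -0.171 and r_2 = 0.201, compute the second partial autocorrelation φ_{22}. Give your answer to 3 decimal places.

φ_{22} = (r_2 − r_1²) / (1 − r_1²)
r_1² = (-0.171)² = 0.029241
Numerator = 0.201 − 0.0292 = 0.1718; denominator = 1 − 0.0292 = 0.9708
φ_{22} = 0.1718 / 0.9708 = 0.177

0.177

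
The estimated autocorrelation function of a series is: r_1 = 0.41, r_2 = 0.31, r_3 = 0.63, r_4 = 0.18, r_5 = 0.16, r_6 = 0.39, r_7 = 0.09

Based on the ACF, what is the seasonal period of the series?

The largest autocorrelation is r_3 = 0.63; the remaining lags stay at or below 0.41. The elevated value at lag 1 (0.41), dropping to 0.31 at lag 2, reflects decaying short-term dependence rather than seasonality.
The dominant spike at lag 3 indicates a seasonal period of 3.

3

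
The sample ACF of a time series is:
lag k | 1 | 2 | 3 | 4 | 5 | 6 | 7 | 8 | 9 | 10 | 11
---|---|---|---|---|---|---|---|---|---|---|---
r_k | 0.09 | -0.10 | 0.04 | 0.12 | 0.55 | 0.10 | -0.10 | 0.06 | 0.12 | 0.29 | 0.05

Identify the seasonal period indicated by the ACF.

5

The largest autocorrelation is r_5 = 0.55, with a weaker echo at lag 10 (0.29); the remaining lags stay at or below 0.12.
The dominant spike at lag 5 indicates a seasonal period of 5.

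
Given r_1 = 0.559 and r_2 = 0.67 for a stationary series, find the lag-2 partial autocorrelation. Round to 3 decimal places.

0.520

φ_{22} = (r_2 − r_1²) / (1 − r_1²)
r_1² = (0.559)² = 0.312481
Numerator = 0.67 − 0.3125 = 0.3575; denominator = 1 − 0.3125 = 0.6875
φ_{22} = 0.3575 / 0.6875 = 0.520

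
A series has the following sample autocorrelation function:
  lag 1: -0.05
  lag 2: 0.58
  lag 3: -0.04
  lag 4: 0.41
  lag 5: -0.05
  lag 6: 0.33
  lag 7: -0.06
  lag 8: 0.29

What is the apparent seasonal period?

2

The largest autocorrelation is r_2 = 0.58, with weaker echoes at lags 4 (0.41), 6 (0.33) and 8 (0.29); the remaining lags stay at or below -0.04.
The dominant spike at lag 2 indicates a seasonal period of 2.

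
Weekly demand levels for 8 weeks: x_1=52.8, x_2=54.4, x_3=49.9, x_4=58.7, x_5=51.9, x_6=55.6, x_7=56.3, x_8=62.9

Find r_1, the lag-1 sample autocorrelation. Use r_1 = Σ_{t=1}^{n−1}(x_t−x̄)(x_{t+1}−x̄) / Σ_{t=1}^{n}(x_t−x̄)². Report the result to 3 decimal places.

Mean x̄ = (52.8 + 54.4 + 49.9 + 58.7 + 51.9 + 55.6 + 56.3 + 62.9)/8 = 55.3125
Deviations from mean: -2.5125, -0.9125, -5.4125, 3.3875, -3.4125, 0.2875, 0.9875, 7.5875
Numerator Σ_{t=1}^{7}(x_t−x̄)(x_{t+1}−x̄) = -15.8677
Denominator Σ(x_t−x̄)² = 118.1888
r_1 = -15.8677 / 118.1888 = -0.134

-0.134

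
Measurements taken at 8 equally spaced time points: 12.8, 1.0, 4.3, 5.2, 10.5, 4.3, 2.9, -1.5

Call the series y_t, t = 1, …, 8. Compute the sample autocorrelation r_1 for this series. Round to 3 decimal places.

Mean ȳ = (12.8 + 1.0 + 4.3 + 5.2 + 10.5 + 4.3 + 2.9 − 1.5)/8 = 4.9375
Deviations from mean: 7.8625, -3.9375, -0.6375, 0.2625, 5.5625, -0.6375, -2.0375, -6.4375
Numerator Σ_{t=1}^{7}(y_t−ȳ)(y_{t+1}−ȳ) = -16.2864
Denominator Σ(y_t−ȳ)² = 154.7388
r_1 = -16.2864 / 154.7388 = -0.105

-0.105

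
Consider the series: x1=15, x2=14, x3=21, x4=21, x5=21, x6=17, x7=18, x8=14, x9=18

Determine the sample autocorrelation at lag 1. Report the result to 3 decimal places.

0.219

Mean x̄ = (15 + 14 + 21 + 21 + 21 + 17 + 18 + 14 + 18)/9 = 17.6667
Numerator Σ_{t=1}^{8}(x_t−x̄)(x_{t+1}−x̄) = 14.8889
Denominator Σ(x_t−x̄)² = 68.0000
r_1 = 14.8889 / 68.0000 = 0.219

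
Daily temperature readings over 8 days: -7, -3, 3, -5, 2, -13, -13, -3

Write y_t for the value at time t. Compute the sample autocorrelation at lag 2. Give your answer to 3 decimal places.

Mean ȳ = (-7 − 3 + 3 − 5 + 2 − 13 − 13 − 3)/8 = -4.8750
Deviations from mean: -2.1250, 1.8750, 7.8750, -0.1250, 6.8750, -8.1250, -8.1250, 1.8750
Numerator Σ_{t=1}^{6}(y_t−ȳ)(y_{t+2}−ȳ) = -32.9063
Denominator Σ(y_t−ȳ)² = 252.8750
r_2 = -32.9063 / 252.8750 = -0.130

-0.130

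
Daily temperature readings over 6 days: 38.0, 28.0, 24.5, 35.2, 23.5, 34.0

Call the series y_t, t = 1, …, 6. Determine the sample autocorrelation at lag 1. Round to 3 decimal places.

Mean ȳ = (38.0 + 28.0 + 24.5 + 35.2 + 23.5 + 34.0)/6 = 30.5333
Deviations from mean: 7.4667, -2.5333, -6.0333, 4.6667, -7.0333, 3.4667
Σ(y_t−ȳ)(y_{t+1}−ȳ) = (-18.9156) + (15.2844) + (-28.1556) + (-32.8222) + (-24.3822) = -88.9911
Denominator Σ(y_t−ȳ)² = 181.8333
r_1 = -88.9911 / 181.8333 = -0.489

-0.489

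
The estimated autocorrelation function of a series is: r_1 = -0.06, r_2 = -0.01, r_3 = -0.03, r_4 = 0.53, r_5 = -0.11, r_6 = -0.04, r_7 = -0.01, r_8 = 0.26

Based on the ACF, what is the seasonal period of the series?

4

The largest autocorrelation is r_4 = 0.53, with a weaker echo at lag 8 (0.26); the remaining lags stay at or below -0.01.
The dominant spike at lag 4 indicates a seasonal period of 4.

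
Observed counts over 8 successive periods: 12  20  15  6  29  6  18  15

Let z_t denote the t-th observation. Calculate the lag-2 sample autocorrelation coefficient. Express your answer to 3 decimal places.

Mean z̄ = (12 + 20 + 15 + 6 + 29 + 6 + 18 + 15)/8 = 15.1250
Deviations from mean: -3.1250, 4.8750, -0.1250, -9.1250, 13.8750, -9.1250, 2.8750, -0.1250
Numerator Σ_{t=1}^{6}(z_t−z̄)(z_{t+2}−z̄) = 78.4688
Denominator Σ(z_t−z̄)² = 400.8750
r_2 = 78.4688 / 400.8750 = 0.196

0.196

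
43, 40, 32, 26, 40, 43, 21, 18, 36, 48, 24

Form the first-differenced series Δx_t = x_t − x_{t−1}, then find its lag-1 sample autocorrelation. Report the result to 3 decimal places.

-0.047

First differences Δx: -3, -8, -6, 14, 3, -22, -3, 18, 12, -24
Mean of differences = -1.9000
Numerator Σ(Δx_t−Δx̄)(Δx_{t+1}−Δx̄) = -84.4100
Denominator Σ(Δx_t−Δx̄)² = 1814.9000
r_1(Δx) = -84.4100 / 1814.9000 = -0.047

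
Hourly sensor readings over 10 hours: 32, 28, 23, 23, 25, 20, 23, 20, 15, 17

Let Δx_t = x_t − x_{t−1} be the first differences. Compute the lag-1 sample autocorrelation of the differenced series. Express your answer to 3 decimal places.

-0.364

First differences Δx: -4, -5, 0, 2, -5, 3, -3, -5, 2
Mean of differences = -1.6667
Numerator Σ(Δx_t−Δx̄)(Δx_{t+1}−Δx̄) = -33.4444
Denominator Σ(Δx_t−Δx̄)² = 92.0000
r_1(Δx) = -33.4444 / 92.0000 = -0.364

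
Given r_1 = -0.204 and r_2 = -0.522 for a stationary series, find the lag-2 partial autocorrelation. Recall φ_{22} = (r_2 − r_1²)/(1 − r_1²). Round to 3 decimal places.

-0.588

φ_{22} = (r_2 − r_1²) / (1 − r_1²)
r_1² = (-0.204)² = 0.041616
Numerator = -0.522 − 0.0416 = -0.5636; denominator = 1 − 0.0416 = 0.9584
φ_{22} = -0.5636 / 0.9584 = -0.588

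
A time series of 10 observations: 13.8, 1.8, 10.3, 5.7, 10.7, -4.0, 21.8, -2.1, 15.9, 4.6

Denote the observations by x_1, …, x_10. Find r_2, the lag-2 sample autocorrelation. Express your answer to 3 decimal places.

Mean x̄ = (13.8 + 1.8 + 10.3 + 5.7 + 10.7 − 4.0 + 21.8 − 2.1 + 15.9 + 4.6)/10 = 7.8500
Numerator Σ_{t=1}^{8}(x_t−x̄)(x_{t+2}−x̄) = 362.3450
Denominator Σ(x_t−x̄)² = 600.1450
r_2 = 362.3450 / 600.1450 = 0.604

0.604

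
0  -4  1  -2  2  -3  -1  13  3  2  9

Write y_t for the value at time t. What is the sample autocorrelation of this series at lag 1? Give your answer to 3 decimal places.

Mean ȳ = (0 − 4 + 1 − 2 + 2 − 3 − 1 + 13 + 3 + 2 + 9)/11 = 1.8182
Numerator Σ_{t=1}^{10}(y_t−ȳ)(y_{t+1}−ȳ) = 13.6942
Denominator Σ(y_t−ȳ)² = 261.6364
r_1 = 13.6942 / 261.6364 = 0.052

0.052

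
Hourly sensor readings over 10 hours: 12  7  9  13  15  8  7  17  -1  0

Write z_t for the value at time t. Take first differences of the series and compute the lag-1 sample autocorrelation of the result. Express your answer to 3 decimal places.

First differences Δz: -5, 2, 4, 2, -7, -1, 10, -18, 1
Mean of differences = -1.3333
Numerator Σ(Δz_t−Δz̄)(Δz_{t+1}−Δz̄) = -221.4444
Denominator Σ(Δz_t−Δz̄)² = 508.0000
r_1(Δz) = -221.4444 / 508.0000 = -0.436

-0.436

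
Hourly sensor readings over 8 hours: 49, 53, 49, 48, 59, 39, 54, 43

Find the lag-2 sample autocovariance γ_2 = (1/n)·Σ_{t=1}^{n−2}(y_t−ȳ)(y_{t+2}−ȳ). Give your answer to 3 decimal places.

14.516

Mean ȳ = (49 + 53 + 49 + 48 + 59 + 39 + 54 + 43)/8 = 49.2500
Σ_{t=1}^{6}(y_t−ȳ)(y_{t+2}−ȳ) = 116.1250
γ_2 = 116.1250 / 8 = 14.516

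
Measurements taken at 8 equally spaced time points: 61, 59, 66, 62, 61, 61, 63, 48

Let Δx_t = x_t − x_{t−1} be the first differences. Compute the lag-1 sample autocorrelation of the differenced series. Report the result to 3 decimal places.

-0.233

First differences Δx: -2, 7, -4, -1, 0, 2, -15
Mean of differences = -1.8571
Numerator Σ(Δx_t−Δx̄)(Δx_{t+1}−Δx̄) = -64.0204
Denominator Σ(Δx_t−Δx̄)² = 274.8571
r_1(Δx) = -64.0204 / 274.8571 = -0.233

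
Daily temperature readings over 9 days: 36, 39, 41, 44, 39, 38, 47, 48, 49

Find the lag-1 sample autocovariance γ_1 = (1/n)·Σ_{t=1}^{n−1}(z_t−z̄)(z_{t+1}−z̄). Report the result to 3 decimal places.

Mean z̄ = (36 + 39 + 41 + 44 + 39 + 38 + 47 + 48 + 49)/9 = 42.3333
Σ_{t=1}^{8}(z_t−z̄)(z_{t+1}−z̄) = 76.2222
γ_1 = 76.2222 / 9 = 8.469

8.469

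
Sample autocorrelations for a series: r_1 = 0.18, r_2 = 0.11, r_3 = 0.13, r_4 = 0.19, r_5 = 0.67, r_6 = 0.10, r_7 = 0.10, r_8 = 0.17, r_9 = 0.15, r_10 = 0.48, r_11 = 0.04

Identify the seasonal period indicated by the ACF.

The largest autocorrelation is r_5 = 0.67, with a weaker echo at lag 10 (0.48); the remaining lags stay at or below 0.19.
The dominant spike at lag 5 indicates a seasonal period of 5.

5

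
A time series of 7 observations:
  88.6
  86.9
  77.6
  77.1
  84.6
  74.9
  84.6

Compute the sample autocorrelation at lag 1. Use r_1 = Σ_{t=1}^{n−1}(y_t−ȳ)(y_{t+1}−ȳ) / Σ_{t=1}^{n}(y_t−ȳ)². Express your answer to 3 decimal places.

Mean ȳ = (88.6 + 86.9 + 77.6 + 77.1 + 84.6 + 74.9 + 84.6)/7 = 82.0429
Numerator Σ_{t=1}^{6}(y_t−ȳ)(y_{t+1}−ȳ) = -16.9404
Denominator Σ(y_t−ȳ)² = 174.8571
r_1 = -16.9404 / 174.8571 = -0.097

-0.097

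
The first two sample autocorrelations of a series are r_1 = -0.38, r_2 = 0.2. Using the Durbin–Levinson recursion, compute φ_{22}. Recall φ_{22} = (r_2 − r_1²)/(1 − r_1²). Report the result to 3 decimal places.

0.065

φ_{22} = (r_2 − r_1²) / (1 − r_1²)
r_1² = (-0.38)² = 0.1444
Numerator = 0.2 − 0.1444 = 0.0556; denominator = 1 − 0.1444 = 0.8556
φ_{22} = 0.0556 / 0.8556 = 0.065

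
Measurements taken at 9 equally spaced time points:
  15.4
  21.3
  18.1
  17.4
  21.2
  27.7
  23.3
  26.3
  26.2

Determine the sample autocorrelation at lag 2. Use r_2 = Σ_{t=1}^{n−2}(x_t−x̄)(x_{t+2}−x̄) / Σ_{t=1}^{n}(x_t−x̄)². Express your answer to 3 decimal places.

Mean x̄ = (15.4 + 21.3 + 18.1 + 17.4 + 21.2 + 27.7 + 23.3 + 26.3 + 26.2)/9 = 21.8778
Σ(x_t−x̄)(x_{t+2}−x̄) = (24.4716) + (2.5872) + (2.5605) + (-26.0706) + (-0.9640) + (25.7472) + (6.1472) = 34.4790
Denominator Σ(x_t−x̄)² = 151.2356
r_2 = 34.4790 / 151.2356 = 0.228

0.228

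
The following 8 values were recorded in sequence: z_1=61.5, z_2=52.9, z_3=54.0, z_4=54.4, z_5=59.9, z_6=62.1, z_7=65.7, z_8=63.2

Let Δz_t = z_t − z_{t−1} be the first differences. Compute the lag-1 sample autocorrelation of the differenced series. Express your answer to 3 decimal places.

First differences Δz: -8.6, 1.1, 0.4, 5.5, 2.2, 3.6, -2.5
Mean of differences = 0.2429
Numerator Σ(Δz_t−Δz̄)(Δz_{t+1}−Δz̄) = 1.0324
Denominator Σ(Δz_t−Δz̄)² = 129.2171
r_1(Δz) = 1.0324 / 129.2171 = 0.008

0.008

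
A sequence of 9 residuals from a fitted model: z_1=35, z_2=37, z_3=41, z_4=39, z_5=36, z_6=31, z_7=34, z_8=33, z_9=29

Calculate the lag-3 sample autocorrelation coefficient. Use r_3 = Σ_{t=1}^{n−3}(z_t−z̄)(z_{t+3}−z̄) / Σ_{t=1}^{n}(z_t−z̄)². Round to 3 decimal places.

-0.035

Mean z̄ = (35 + 37 + 41 + 39 + 36 + 31 + 34 + 33 + 29)/9 = 35.0000
Σ(z_t−z̄)(z_{t+3}−z̄) = (0.0000) + (2.0000) + (-24.0000) + (-4.0000) + (-2.0000) + (24.0000) = -4.0000
Denominator Σ(z_t−z̄)² = 114.0000
r_3 = -4.0000 / 114.0000 = -0.035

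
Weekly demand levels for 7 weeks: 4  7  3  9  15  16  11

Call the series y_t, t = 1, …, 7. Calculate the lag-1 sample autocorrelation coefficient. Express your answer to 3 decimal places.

Mean ȳ = (4 + 7 + 3 + 9 + 15 + 16 + 11)/7 = 9.2857
Deviations from mean: -5.2857, -2.2857, -6.2857, -0.2857, 5.7143, 6.7143, 1.7143
Numerator Σ_{t=1}^{6}(y_t−ȳ)(y_{t+1}−ȳ) = 76.4898
Denominator Σ(y_t−ȳ)² = 153.4286
r_1 = 76.4898 / 153.4286 = 0.499

0.499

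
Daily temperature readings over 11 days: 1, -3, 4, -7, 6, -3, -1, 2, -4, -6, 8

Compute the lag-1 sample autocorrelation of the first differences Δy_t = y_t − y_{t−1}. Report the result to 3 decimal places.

First differences Δy: -4, 7, -11, 13, -9, 2, 3, -6, -2, 14
Mean of differences = 0.7000
Numerator Σ(Δy_t−Δȳ)(Δy_{t+1}−Δȳ) = -409.3900
Denominator Σ(Δy_t−Δȳ)² = 680.1000
r_1(Δy) = -409.3900 / 680.1000 = -0.602

-0.602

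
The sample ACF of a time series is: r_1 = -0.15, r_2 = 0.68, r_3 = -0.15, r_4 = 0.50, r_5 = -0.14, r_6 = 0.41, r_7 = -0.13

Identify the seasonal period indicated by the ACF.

The largest autocorrelation is r_2 = 0.68, with weaker echoes at lags 4 (0.50) and 6 (0.41); the remaining lags stay at or below -0.13.
The dominant spike at lag 2 indicates a seasonal period of 2.

2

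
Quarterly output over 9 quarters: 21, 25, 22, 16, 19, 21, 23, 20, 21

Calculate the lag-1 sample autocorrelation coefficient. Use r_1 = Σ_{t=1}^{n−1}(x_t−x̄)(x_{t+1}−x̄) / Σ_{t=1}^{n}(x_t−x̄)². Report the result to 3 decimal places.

0.135

Mean x̄ = (21 + 25 + 22 + 16 + 19 + 21 + 23 + 20 + 21)/9 = 20.8889
Numerator Σ_{t=1}^{8}(x_t−x̄)(x_{t+1}−x̄) = 6.8765
Denominator Σ(x_t−x̄)² = 50.8889
r_1 = 6.8765 / 50.8889 = 0.135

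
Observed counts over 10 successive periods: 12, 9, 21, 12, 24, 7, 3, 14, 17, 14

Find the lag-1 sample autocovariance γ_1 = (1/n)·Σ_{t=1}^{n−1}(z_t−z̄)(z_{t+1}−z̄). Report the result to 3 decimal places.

-5.599

Mean z̄ = (12 + 9 + 21 + 12 + 24 + 7 + 3 + 14 + 17 + 14)/10 = 13.3000
Σ_{t=1}^{9}(z_t−z̄)(z_{t+1}−z̄) = -55.9900
γ_1 = -55.9900 / 10 = -5.599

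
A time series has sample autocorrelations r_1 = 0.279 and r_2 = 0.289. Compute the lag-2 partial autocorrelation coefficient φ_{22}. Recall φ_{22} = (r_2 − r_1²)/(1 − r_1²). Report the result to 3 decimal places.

φ_{22} = (r_2 − r_1²) / (1 − r_1²)
r_1² = (0.279)² = 0.077841
Numerator = 0.289 − 0.0778 = 0.2112; denominator = 1 − 0.0778 = 0.9222
φ_{22} = 0.2112 / 0.9222 = 0.229

0.229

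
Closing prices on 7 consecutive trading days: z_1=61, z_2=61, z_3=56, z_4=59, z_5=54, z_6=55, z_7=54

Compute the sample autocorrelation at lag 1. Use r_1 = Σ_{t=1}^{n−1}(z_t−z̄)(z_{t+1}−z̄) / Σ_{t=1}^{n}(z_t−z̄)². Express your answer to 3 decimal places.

0.271

Mean z̄ = (61 + 61 + 56 + 59 + 54 + 55 + 54)/7 = 57.1429
Deviations from mean: 3.8571, 3.8571, -1.1429, 1.8571, -3.1429, -2.1429, -3.1429
Numerator Σ_{t=1}^{6}(z_t−z̄)(z_{t+1}−z̄) = 15.9796
Denominator Σ(z_t−z̄)² = 58.8571
r_1 = 15.9796 / 58.8571 = 0.271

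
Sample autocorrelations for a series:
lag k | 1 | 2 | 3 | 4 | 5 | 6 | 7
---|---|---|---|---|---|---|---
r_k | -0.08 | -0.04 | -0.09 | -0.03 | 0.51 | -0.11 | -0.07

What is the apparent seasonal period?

The largest autocorrelation is r_5 = 0.51; the remaining lags stay at or below -0.03.
The dominant spike at lag 5 indicates a seasonal period of 5.

5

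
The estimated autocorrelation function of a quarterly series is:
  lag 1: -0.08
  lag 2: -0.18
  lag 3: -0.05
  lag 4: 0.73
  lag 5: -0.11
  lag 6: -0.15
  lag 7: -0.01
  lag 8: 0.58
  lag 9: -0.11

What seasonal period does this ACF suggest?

4

The largest autocorrelation is r_4 = 0.73, with a weaker echo at lag 8 (0.58); the remaining lags stay at or below -0.01.
The dominant spike at lag 4 indicates a seasonal period of 4.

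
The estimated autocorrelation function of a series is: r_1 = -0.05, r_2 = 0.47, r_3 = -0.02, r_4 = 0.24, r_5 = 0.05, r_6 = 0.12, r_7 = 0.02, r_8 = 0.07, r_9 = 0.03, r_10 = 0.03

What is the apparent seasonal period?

2

The largest autocorrelation is r_2 = 0.47, with a weaker echo at lag 4 (0.24); the remaining lags stay at or below 0.12.
The dominant spike at lag 2 indicates a seasonal period of 2.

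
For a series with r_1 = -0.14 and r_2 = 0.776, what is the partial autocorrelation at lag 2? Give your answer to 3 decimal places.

φ_{22} = (r_2 − r_1²) / (1 − r_1²)
r_1² = (-0.14)² = 0.0196
Numerator = 0.776 − 0.0196 = 0.7564; denominator = 1 − 0.0196 = 0.9804
φ_{22} = 0.7564 / 0.9804 = 0.772

0.772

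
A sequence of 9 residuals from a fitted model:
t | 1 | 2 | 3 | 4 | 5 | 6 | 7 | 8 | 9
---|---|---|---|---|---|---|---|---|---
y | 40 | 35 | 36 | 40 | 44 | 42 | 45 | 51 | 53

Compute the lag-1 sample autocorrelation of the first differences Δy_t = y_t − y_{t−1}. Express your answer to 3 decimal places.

First differences Δy: -5, 1, 4, 4, -2, 3, 6, 2
Mean of differences = 1.6250
Numerator Σ(Δy_t−Δȳ)(Δy_{t+1}−Δȳ) = 2.3594
Denominator Σ(Δy_t−Δȳ)² = 89.8750
r_1(Δy) = 2.3594 / 89.8750 = 0.026

0.026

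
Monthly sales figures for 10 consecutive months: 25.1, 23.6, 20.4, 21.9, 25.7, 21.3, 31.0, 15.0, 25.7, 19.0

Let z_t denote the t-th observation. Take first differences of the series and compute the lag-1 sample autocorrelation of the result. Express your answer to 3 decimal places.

First differences Δz: -1.5, -3.2, 1.5, 3.8, -4.4, 9.7, -16.0, 10.7, -6.7
Mean of differences = -0.6778
Numerator Σ(Δz_t−Δz̄)(Δz_{t+1}−Δz̄) = -450.8260
Denominator Σ(Δz_t−Δz̄)² = 553.8756
r_1(Δz) = -450.8260 / 553.8756 = -0.814

-0.814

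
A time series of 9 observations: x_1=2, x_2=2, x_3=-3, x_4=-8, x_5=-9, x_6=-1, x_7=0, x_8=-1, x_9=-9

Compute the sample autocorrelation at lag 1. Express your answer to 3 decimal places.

Mean x̄ = (2 + 2 − 3 − 8 − 9 − 1 + 0 − 1 − 9)/9 = -3.0000
Numerator Σ_{t=1}^{8}(x_t−x̄)(x_{t+1}−x̄) = 43.0000
Denominator Σ(x_t−x̄)² = 164.0000
r_1 = 43.0000 / 164.0000 = 0.262

0.262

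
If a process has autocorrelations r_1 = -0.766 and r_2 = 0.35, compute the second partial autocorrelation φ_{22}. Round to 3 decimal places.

-0.573

φ_{22} = (r_2 − r_1²) / (1 − r_1²)
r_1² = (-0.766)² = 0.586756
Numerator = 0.35 − 0.5868 = -0.2368; denominator = 1 − 0.5868 = 0.4132
φ_{22} = -0.2368 / 0.4132 = -0.573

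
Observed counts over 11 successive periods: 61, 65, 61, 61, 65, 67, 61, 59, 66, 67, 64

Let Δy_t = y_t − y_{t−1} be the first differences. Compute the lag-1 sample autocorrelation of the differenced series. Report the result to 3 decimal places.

-0.125

First differences Δy: 4, -4, 0, 4, 2, -6, -2, 7, 1, -3
Mean of differences = 0.3000
Numerator Σ(Δy_t−Δȳ)(Δy_{t+1}−Δȳ) = -18.6900
Denominator Σ(Δy_t−Δȳ)² = 150.1000
r_1(Δy) = -18.6900 / 150.1000 = -0.125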